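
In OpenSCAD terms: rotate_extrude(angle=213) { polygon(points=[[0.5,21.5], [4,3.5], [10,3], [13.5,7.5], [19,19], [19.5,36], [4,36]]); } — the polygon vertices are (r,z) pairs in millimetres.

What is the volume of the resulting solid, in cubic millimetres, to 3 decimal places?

Volume = 18156.133 mm³

Profile (r,z), 7 vertices: (0.5,21.5) (4,3.5) (10,3) (13.5,7.5) (19,19) (19.5,36) (4,36)
edge 0: (0.5,21.5)→(4,3.5)  cross = 0.5·3.5 − 4·21.5 = -84.2500; (r_i+r_j)·cross = 4.5·-84.2500 = -379.1250
edge 1: (4,3.5)→(10,3)  cross = 4·3 − 10·3.5 = -23.0000; (r_i+r_j)·cross = 14·-23.0000 = -322.0000
edge 2: (10,3)→(13.5,7.5)  cross = 10·7.5 − 13.5·3 = 34.5000; (r_i+r_j)·cross = 23.5·34.5000 = 810.7500
edge 3: (13.5,7.5)→(19,19)  cross = 13.5·19 − 19·7.5 = 114.0000; (r_i+r_j)·cross = 32.5·114.0000 = 3705.0000
edge 4: (19,19)→(19.5,36)  cross = 19·36 − 19.5·19 = 313.5000; (r_i+r_j)·cross = 38.5·313.5000 = 12069.7500
edge 5: (19.5,36)→(4,36)  cross = 19.5·36 − 4·36 = 558.0000; (r_i+r_j)·cross = 23.5·558.0000 = 13113.0000
edge 6: (4,36)→(0.5,21.5)  cross = 4·21.5 − 0.5·36 = 68.0000; (r_i+r_j)·cross = 4.5·68.0000 = 306.0000
Σcross = 980.7500 → A = |Σcross|/2 = 490.3750 mm²
Σ(r_i+r_j)·cross = 29303.3750 → first moment M = |Σ|/6 = 4883.8958
R_c = M/A = 4883.8958/490.3750 = 9.9595 mm
θ = 213° = 3.717551 rad
V = θ·R_c·A = 3.717551·9.9595·490.3750 = 18156.133 mm³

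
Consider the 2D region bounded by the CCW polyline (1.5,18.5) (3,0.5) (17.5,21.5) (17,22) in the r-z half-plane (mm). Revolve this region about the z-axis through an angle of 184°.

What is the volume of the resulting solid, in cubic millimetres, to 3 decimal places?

Profile (r,z), 4 vertices: (1.5,18.5) (3,0.5) (17.5,21.5) (17,22)
edge 0: (1.5,18.5)→(3,0.5)  cross = 1.5·0.5 − 3·18.5 = -54.7500; (r_i+r_j)·cross = 4.5·-54.7500 = -246.3750
edge 1: (3,0.5)→(17.5,21.5)  cross = 3·21.5 − 17.5·0.5 = 55.7500; (r_i+r_j)·cross = 20.5·55.7500 = 1142.8750
edge 2: (17.5,21.5)→(17,22)  cross = 17.5·22 − 17·21.5 = 19.5000; (r_i+r_j)·cross = 34.5·19.5000 = 672.7500
edge 3: (17,22)→(1.5,18.5)  cross = 17·18.5 − 1.5·22 = 281.5000; (r_i+r_j)·cross = 18.5·281.5000 = 5207.7500
Σcross = 302.0000 → A = |Σcross|/2 = 151.0000 mm²
Σ(r_i+r_j)·cross = 6777.0000 → first moment M = |Σ|/6 = 1129.5000
R_c = M/A = 1129.5000/151.0000 = 7.4801 mm
θ = 184° = 3.211406 rad
V = θ·R_c·A = 3.211406·7.4801·151.0000 = 3627.283 mm³

Volume = 3627.283 mm³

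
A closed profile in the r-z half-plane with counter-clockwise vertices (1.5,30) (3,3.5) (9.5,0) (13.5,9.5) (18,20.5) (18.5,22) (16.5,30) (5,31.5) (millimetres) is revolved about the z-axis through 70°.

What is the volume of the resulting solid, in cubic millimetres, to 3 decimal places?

Profile (r,z), 8 vertices: (1.5,30) (3,3.5) (9.5,0) (13.5,9.5) (18,20.5) (18.5,22) (16.5,30) (5,31.5)
edge 0: (1.5,30)→(3,3.5)  cross = 1.5·3.5 − 3·30 = -84.7500; (r_i+r_j)·cross = 4.5·-84.7500 = -381.3750
edge 1: (3,3.5)→(9.5,0)  cross = 3·0 − 9.5·3.5 = -33.2500; (r_i+r_j)·cross = 12.5·-33.2500 = -415.6250
edge 2: (9.5,0)→(13.5,9.5)  cross = 9.5·9.5 − 13.5·0 = 90.2500; (r_i+r_j)·cross = 23·90.2500 = 2075.7500
edge 3: (13.5,9.5)→(18,20.5)  cross = 13.5·20.5 − 18·9.5 = 105.7500; (r_i+r_j)·cross = 31.5·105.7500 = 3331.1250
edge 4: (18,20.5)→(18.5,22)  cross = 18·22 − 18.5·20.5 = 16.7500; (r_i+r_j)·cross = 36.5·16.7500 = 611.3750
edge 5: (18.5,22)→(16.5,30)  cross = 18.5·30 − 16.5·22 = 192.0000; (r_i+r_j)·cross = 35·192.0000 = 6720.0000
edge 6: (16.5,30)→(5,31.5)  cross = 16.5·31.5 − 5·30 = 369.7500; (r_i+r_j)·cross = 21.5·369.7500 = 7949.6250
edge 7: (5,31.5)→(1.5,30)  cross = 5·30 − 1.5·31.5 = 102.7500; (r_i+r_j)·cross = 6.5·102.7500 = 667.8750
Σcross = 759.2500 → A = |Σcross|/2 = 379.6250 mm²
Σ(r_i+r_j)·cross = 20558.7500 → first moment M = |Σ|/6 = 3426.4583
R_c = M/A = 3426.4583/379.6250 = 9.0259 mm
θ = 70° = 1.221730 rad
V = θ·R_c·A = 1.221730·9.0259·379.6250 = 4186.209 mm³

Volume = 4186.209 mm³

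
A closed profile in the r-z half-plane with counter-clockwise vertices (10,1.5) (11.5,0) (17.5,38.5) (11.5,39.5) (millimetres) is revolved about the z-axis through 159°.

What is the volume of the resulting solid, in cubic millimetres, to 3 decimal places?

Volume = 5343.751 mm³

Profile (r,z), 4 vertices: (10,1.5) (11.5,0) (17.5,38.5) (11.5,39.5)
edge 0: (10,1.5)→(11.5,0)  cross = 10·0 − 11.5·1.5 = -17.2500; (r_i+r_j)·cross = 21.5·-17.2500 = -370.8750
edge 1: (11.5,0)→(17.5,38.5)  cross = 11.5·38.5 − 17.5·0 = 442.7500; (r_i+r_j)·cross = 29·442.7500 = 12839.7500
edge 2: (17.5,38.5)→(11.5,39.5)  cross = 17.5·39.5 − 11.5·38.5 = 248.5000; (r_i+r_j)·cross = 29·248.5000 = 7206.5000
edge 3: (11.5,39.5)→(10,1.5)  cross = 11.5·1.5 − 10·39.5 = -377.7500; (r_i+r_j)·cross = 21.5·-377.7500 = -8121.6250
Σcross = 296.2500 → A = |Σcross|/2 = 148.1250 mm²
Σ(r_i+r_j)·cross = 11553.7500 → first moment M = |Σ|/6 = 1925.6250
R_c = M/A = 1925.6250/148.1250 = 13.0000 mm
θ = 159° = 2.775074 rad
V = θ·R_c·A = 2.775074·13.0000·148.1250 = 5343.751 mm³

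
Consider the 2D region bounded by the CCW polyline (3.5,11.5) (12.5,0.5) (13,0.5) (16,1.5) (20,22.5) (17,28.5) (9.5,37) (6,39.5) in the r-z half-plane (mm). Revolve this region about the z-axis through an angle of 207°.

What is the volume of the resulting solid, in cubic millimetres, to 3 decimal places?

Volume = 16910.310 mm³

Profile (r,z), 8 vertices: (3.5,11.5) (12.5,0.5) (13,0.5) (16,1.5) (20,22.5) (17,28.5) (9.5,37) (6,39.5)
edge 0: (3.5,11.5)→(12.5,0.5)  cross = 3.5·0.5 − 12.5·11.5 = -142.0000; (r_i+r_j)·cross = 16·-142.0000 = -2272.0000
edge 1: (12.5,0.5)→(13,0.5)  cross = 12.5·0.5 − 13·0.5 = -0.2500; (r_i+r_j)·cross = 25.5·-0.2500 = -6.3750
edge 2: (13,0.5)→(16,1.5)  cross = 13·1.5 − 16·0.5 = 11.5000; (r_i+r_j)·cross = 29·11.5000 = 333.5000
edge 3: (16,1.5)→(20,22.5)  cross = 16·22.5 − 20·1.5 = 330.0000; (r_i+r_j)·cross = 36·330.0000 = 11880.0000
edge 4: (20,22.5)→(17,28.5)  cross = 20·28.5 − 17·22.5 = 187.5000; (r_i+r_j)·cross = 37·187.5000 = 6937.5000
edge 5: (17,28.5)→(9.5,37)  cross = 17·37 − 9.5·28.5 = 358.2500; (r_i+r_j)·cross = 26.5·358.2500 = 9493.6250
edge 6: (9.5,37)→(6,39.5)  cross = 9.5·39.5 − 6·37 = 153.2500; (r_i+r_j)·cross = 15.5·153.2500 = 2375.3750
edge 7: (6,39.5)→(3.5,11.5)  cross = 6·11.5 − 3.5·39.5 = -69.2500; (r_i+r_j)·cross = 9.5·-69.2500 = -657.8750
Σcross = 829.0000 → A = |Σcross|/2 = 414.5000 mm²
Σ(r_i+r_j)·cross = 28083.7500 → first moment M = |Σ|/6 = 4680.6250
R_c = M/A = 4680.6250/414.5000 = 11.2922 mm
θ = 207° = 3.612832 rad
V = θ·R_c·A = 3.612832·11.2922·414.5000 = 16910.310 mm³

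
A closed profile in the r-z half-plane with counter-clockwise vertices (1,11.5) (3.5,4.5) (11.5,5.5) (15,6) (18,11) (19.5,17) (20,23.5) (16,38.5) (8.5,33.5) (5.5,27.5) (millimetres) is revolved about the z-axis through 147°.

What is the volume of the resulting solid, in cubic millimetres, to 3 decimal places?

Profile (r,z), 10 vertices: (1,11.5) (3.5,4.5) (11.5,5.5) (15,6) (18,11) (19.5,17) (20,23.5) (16,38.5) (8.5,33.5) (5.5,27.5)
edge 0: (1,11.5)→(3.5,4.5)  cross = 1·4.5 − 3.5·11.5 = -35.7500; (r_i+r_j)·cross = 4.5·-35.7500 = -160.8750
edge 1: (3.5,4.5)→(11.5,5.5)  cross = 3.5·5.5 − 11.5·4.5 = -32.5000; (r_i+r_j)·cross = 15·-32.5000 = -487.5000
edge 2: (11.5,5.5)→(15,6)  cross = 11.5·6 − 15·5.5 = -13.5000; (r_i+r_j)·cross = 26.5·-13.5000 = -357.7500
edge 3: (15,6)→(18,11)  cross = 15·11 − 18·6 = 57.0000; (r_i+r_j)·cross = 33·57.0000 = 1881.0000
edge 4: (18,11)→(19.5,17)  cross = 18·17 − 19.5·11 = 91.5000; (r_i+r_j)·cross = 37.5·91.5000 = 3431.2500
edge 5: (19.5,17)→(20,23.5)  cross = 19.5·23.5 − 20·17 = 118.2500; (r_i+r_j)·cross = 39.5·118.2500 = 4670.8750
edge 6: (20,23.5)→(16,38.5)  cross = 20·38.5 − 16·23.5 = 394.0000; (r_i+r_j)·cross = 36·394.0000 = 14184.0000
edge 7: (16,38.5)→(8.5,33.5)  cross = 16·33.5 − 8.5·38.5 = 208.7500; (r_i+r_j)·cross = 24.5·208.7500 = 5114.3750
edge 8: (8.5,33.5)→(5.5,27.5)  cross = 8.5·27.5 − 5.5·33.5 = 49.5000; (r_i+r_j)·cross = 14·49.5000 = 693.0000
edge 9: (5.5,27.5)→(1,11.5)  cross = 5.5·11.5 − 1·27.5 = 35.7500; (r_i+r_j)·cross = 6.5·35.7500 = 232.3750
Σcross = 873.0000 → A = |Σcross|/2 = 436.5000 mm²
Σ(r_i+r_j)·cross = 29200.7500 → first moment M = |Σ|/6 = 4866.7917
R_c = M/A = 4866.7917/436.5000 = 11.1496 mm
θ = 147° = 2.565634 rad
V = θ·R_c·A = 2.565634·11.1496·436.5000 = 12486.406 mm³

Volume = 12486.406 mm³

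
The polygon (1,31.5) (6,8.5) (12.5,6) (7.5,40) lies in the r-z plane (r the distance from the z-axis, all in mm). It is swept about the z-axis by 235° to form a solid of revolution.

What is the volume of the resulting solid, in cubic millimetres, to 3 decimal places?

Volume = 5608.834 mm³

Profile (r,z), 4 vertices: (1,31.5) (6,8.5) (12.5,6) (7.5,40)
edge 0: (1,31.5)→(6,8.5)  cross = 1·8.5 − 6·31.5 = -180.5000; (r_i+r_j)·cross = 7·-180.5000 = -1263.5000
edge 1: (6,8.5)→(12.5,6)  cross = 6·6 − 12.5·8.5 = -70.2500; (r_i+r_j)·cross = 18.5·-70.2500 = -1299.6250
edge 2: (12.5,6)→(7.5,40)  cross = 12.5·40 − 7.5·6 = 455.0000; (r_i+r_j)·cross = 20·455.0000 = 9100.0000
edge 3: (7.5,40)→(1,31.5)  cross = 7.5·31.5 − 1·40 = 196.2500; (r_i+r_j)·cross = 8.5·196.2500 = 1668.1250
Σcross = 400.5000 → A = |Σcross|/2 = 200.2500 mm²
Σ(r_i+r_j)·cross = 8205.0000 → first moment M = |Σ|/6 = 1367.5000
R_c = M/A = 1367.5000/200.2500 = 6.8290 mm
θ = 235° = 4.101524 rad
V = θ·R_c·A = 4.101524·6.8290·200.2500 = 5608.834 mm³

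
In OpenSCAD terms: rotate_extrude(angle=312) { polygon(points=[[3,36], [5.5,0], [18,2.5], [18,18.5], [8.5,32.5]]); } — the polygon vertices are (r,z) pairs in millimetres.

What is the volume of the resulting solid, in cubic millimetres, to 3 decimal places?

Profile (r,z), 5 vertices: (3,36) (5.5,0) (18,2.5) (18,18.5) (8.5,32.5)
edge 0: (3,36)→(5.5,0)  cross = 3·0 − 5.5·36 = -198.0000; (r_i+r_j)·cross = 8.5·-198.0000 = -1683.0000
edge 1: (5.5,0)→(18,2.5)  cross = 5.5·2.5 − 18·0 = 13.7500; (r_i+r_j)·cross = 23.5·13.7500 = 323.1250
edge 2: (18,2.5)→(18,18.5)  cross = 18·18.5 − 18·2.5 = 288.0000; (r_i+r_j)·cross = 36·288.0000 = 10368.0000
edge 3: (18,18.5)→(8.5,32.5)  cross = 18·32.5 − 8.5·18.5 = 427.7500; (r_i+r_j)·cross = 26.5·427.7500 = 11335.3750
edge 4: (8.5,32.5)→(3,36)  cross = 8.5·36 − 3·32.5 = 208.5000; (r_i+r_j)·cross = 11.5·208.5000 = 2397.7500
Σcross = 740.0000 → A = |Σcross|/2 = 370.0000 mm²
Σ(r_i+r_j)·cross = 22741.2500 → first moment M = |Σ|/6 = 3790.2083
R_c = M/A = 3790.2083/370.0000 = 10.2438 mm
θ = 312° = 5.445427 rad
V = θ·R_c·A = 5.445427·10.2438·370.0000 = 20639.304 mm³

Volume = 20639.304 mm³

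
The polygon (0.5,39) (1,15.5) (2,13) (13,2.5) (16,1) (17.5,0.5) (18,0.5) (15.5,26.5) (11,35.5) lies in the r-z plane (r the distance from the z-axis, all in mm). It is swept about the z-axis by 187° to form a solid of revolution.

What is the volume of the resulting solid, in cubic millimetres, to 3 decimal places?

Profile (r,z), 9 vertices: (0.5,39) (1,15.5) (2,13) (13,2.5) (16,1) (17.5,0.5) (18,0.5) (15.5,26.5) (11,35.5)
edge 0: (0.5,39)→(1,15.5)  cross = 0.5·15.5 − 1·39 = -31.2500; (r_i+r_j)·cross = 1.5·-31.2500 = -46.8750
edge 1: (1,15.5)→(2,13)  cross = 1·13 − 2·15.5 = -18.0000; (r_i+r_j)·cross = 3·-18.0000 = -54.0000
edge 2: (2,13)→(13,2.5)  cross = 2·2.5 − 13·13 = -164.0000; (r_i+r_j)·cross = 15·-164.0000 = -2460.0000
edge 3: (13,2.5)→(16,1)  cross = 13·1 − 16·2.5 = -27.0000; (r_i+r_j)·cross = 29·-27.0000 = -783.0000
edge 4: (16,1)→(17.5,0.5)  cross = 16·0.5 − 17.5·1 = -9.5000; (r_i+r_j)·cross = 33.5·-9.5000 = -318.2500
edge 5: (17.5,0.5)→(18,0.5)  cross = 17.5·0.5 − 18·0.5 = -0.2500; (r_i+r_j)·cross = 35.5·-0.2500 = -8.8750
edge 6: (18,0.5)→(15.5,26.5)  cross = 18·26.5 − 15.5·0.5 = 469.2500; (r_i+r_j)·cross = 33.5·469.2500 = 15719.8750
edge 7: (15.5,26.5)→(11,35.5)  cross = 15.5·35.5 − 11·26.5 = 258.7500; (r_i+r_j)·cross = 26.5·258.7500 = 6856.8750
edge 8: (11,35.5)→(0.5,39)  cross = 11·39 − 0.5·35.5 = 411.2500; (r_i+r_j)·cross = 11.5·411.2500 = 4729.3750
Σcross = 889.2500 → A = |Σcross|/2 = 444.6250 mm²
Σ(r_i+r_j)·cross = 23635.1250 → first moment M = |Σ|/6 = 3939.1875
R_c = M/A = 3939.1875/444.6250 = 8.8596 mm
θ = 187° = 3.263766 rad
V = θ·R_c·A = 3.263766·8.8596·444.6250 = 12856.585 mm³

Volume = 12856.585 mm³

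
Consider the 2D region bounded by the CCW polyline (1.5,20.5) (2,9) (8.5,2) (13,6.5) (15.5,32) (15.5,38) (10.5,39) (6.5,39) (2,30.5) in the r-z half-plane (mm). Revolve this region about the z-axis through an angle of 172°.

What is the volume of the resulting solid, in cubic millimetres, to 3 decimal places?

Volume = 10326.514 mm³

Profile (r,z), 9 vertices: (1.5,20.5) (2,9) (8.5,2) (13,6.5) (15.5,32) (15.5,38) (10.5,39) (6.5,39) (2,30.5)
edge 0: (1.5,20.5)→(2,9)  cross = 1.5·9 − 2·20.5 = -27.5000; (r_i+r_j)·cross = 3.5·-27.5000 = -96.2500
edge 1: (2,9)→(8.5,2)  cross = 2·2 − 8.5·9 = -72.5000; (r_i+r_j)·cross = 10.5·-72.5000 = -761.2500
edge 2: (8.5,2)→(13,6.5)  cross = 8.5·6.5 − 13·2 = 29.2500; (r_i+r_j)·cross = 21.5·29.2500 = 628.8750
edge 3: (13,6.5)→(15.5,32)  cross = 13·32 − 15.5·6.5 = 315.2500; (r_i+r_j)·cross = 28.5·315.2500 = 8984.6250
edge 4: (15.5,32)→(15.5,38)  cross = 15.5·38 − 15.5·32 = 93.0000; (r_i+r_j)·cross = 31·93.0000 = 2883.0000
edge 5: (15.5,38)→(10.5,39)  cross = 15.5·39 − 10.5·38 = 205.5000; (r_i+r_j)·cross = 26·205.5000 = 5343.0000
edge 6: (10.5,39)→(6.5,39)  cross = 10.5·39 − 6.5·39 = 156.0000; (r_i+r_j)·cross = 17·156.0000 = 2652.0000
edge 7: (6.5,39)→(2,30.5)  cross = 6.5·30.5 − 2·39 = 120.2500; (r_i+r_j)·cross = 8.5·120.2500 = 1022.1250
edge 8: (2,30.5)→(1.5,20.5)  cross = 2·20.5 − 1.5·30.5 = -4.7500; (r_i+r_j)·cross = 3.5·-4.7500 = -16.6250
Σcross = 814.5000 → A = |Σcross|/2 = 407.2500 mm²
Σ(r_i+r_j)·cross = 20639.5000 → first moment M = |Σ|/6 = 3439.9167
R_c = M/A = 3439.9167/407.2500 = 8.4467 mm
θ = 172° = 3.001966 rad
V = θ·R_c·A = 3.001966·8.4467·407.2500 = 10326.514 mm³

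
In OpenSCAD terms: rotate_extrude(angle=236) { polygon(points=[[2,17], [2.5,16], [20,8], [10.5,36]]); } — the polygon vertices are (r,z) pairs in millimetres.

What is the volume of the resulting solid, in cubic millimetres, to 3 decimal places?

Volume = 9564.265 mm³

Profile (r,z), 4 vertices: (2,17) (2.5,16) (20,8) (10.5,36)
edge 0: (2,17)→(2.5,16)  cross = 2·16 − 2.5·17 = -10.5000; (r_i+r_j)·cross = 4.5·-10.5000 = -47.2500
edge 1: (2.5,16)→(20,8)  cross = 2.5·8 − 20·16 = -300.0000; (r_i+r_j)·cross = 22.5·-300.0000 = -6750.0000
edge 2: (20,8)→(10.5,36)  cross = 20·36 − 10.5·8 = 636.0000; (r_i+r_j)·cross = 30.5·636.0000 = 19398.0000
edge 3: (10.5,36)→(2,17)  cross = 10.5·17 − 2·36 = 106.5000; (r_i+r_j)·cross = 12.5·106.5000 = 1331.2500
Σcross = 432.0000 → A = |Σcross|/2 = 216.0000 mm²
Σ(r_i+r_j)·cross = 13932.0000 → first moment M = |Σ|/6 = 2322.0000
R_c = M/A = 2322.0000/216.0000 = 10.7500 mm
θ = 236° = 4.118977 rad
V = θ·R_c·A = 4.118977·10.7500·216.0000 = 9564.265 mm³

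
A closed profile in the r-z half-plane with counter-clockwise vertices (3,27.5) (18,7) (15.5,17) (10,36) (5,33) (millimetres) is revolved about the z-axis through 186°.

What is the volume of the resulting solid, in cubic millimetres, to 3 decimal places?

Volume = 4931.284 mm³

Profile (r,z), 5 vertices: (3,27.5) (18,7) (15.5,17) (10,36) (5,33)
edge 0: (3,27.5)→(18,7)  cross = 3·7 − 18·27.5 = -474.0000; (r_i+r_j)·cross = 21·-474.0000 = -9954.0000
edge 1: (18,7)→(15.5,17)  cross = 18·17 − 15.5·7 = 197.5000; (r_i+r_j)·cross = 33.5·197.5000 = 6616.2500
edge 2: (15.5,17)→(10,36)  cross = 15.5·36 − 10·17 = 388.0000; (r_i+r_j)·cross = 25.5·388.0000 = 9894.0000
edge 3: (10,36)→(5,33)  cross = 10·33 − 5·36 = 150.0000; (r_i+r_j)·cross = 15·150.0000 = 2250.0000
edge 4: (5,33)→(3,27.5)  cross = 5·27.5 − 3·33 = 38.5000; (r_i+r_j)·cross = 8·38.5000 = 308.0000
Σcross = 300.0000 → A = |Σcross|/2 = 150.0000 mm²
Σ(r_i+r_j)·cross = 9114.2500 → first moment M = |Σ|/6 = 1519.0417
R_c = M/A = 1519.0417/150.0000 = 10.1269 mm
θ = 186° = 3.246312 rad
V = θ·R_c·A = 3.246312·10.1269·150.0000 = 4931.284 mm³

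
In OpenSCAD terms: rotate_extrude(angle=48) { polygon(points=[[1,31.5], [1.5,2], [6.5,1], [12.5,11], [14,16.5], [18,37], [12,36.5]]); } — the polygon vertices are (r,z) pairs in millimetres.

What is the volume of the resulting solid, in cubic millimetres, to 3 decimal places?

Volume = 2820.731 mm³

Profile (r,z), 7 vertices: (1,31.5) (1.5,2) (6.5,1) (12.5,11) (14,16.5) (18,37) (12,36.5)
edge 0: (1,31.5)→(1.5,2)  cross = 1·2 − 1.5·31.5 = -45.2500; (r_i+r_j)·cross = 2.5·-45.2500 = -113.1250
edge 1: (1.5,2)→(6.5,1)  cross = 1.5·1 − 6.5·2 = -11.5000; (r_i+r_j)·cross = 8·-11.5000 = -92.0000
edge 2: (6.5,1)→(12.5,11)  cross = 6.5·11 − 12.5·1 = 59.0000; (r_i+r_j)·cross = 19·59.0000 = 1121.0000
edge 3: (12.5,11)→(14,16.5)  cross = 12.5·16.5 − 14·11 = 52.2500; (r_i+r_j)·cross = 26.5·52.2500 = 1384.6250
edge 4: (14,16.5)→(18,37)  cross = 14·37 − 18·16.5 = 221.0000; (r_i+r_j)·cross = 32·221.0000 = 7072.0000
edge 5: (18,37)→(12,36.5)  cross = 18·36.5 − 12·37 = 213.0000; (r_i+r_j)·cross = 30·213.0000 = 6390.0000
edge 6: (12,36.5)→(1,31.5)  cross = 12·31.5 − 1·36.5 = 341.5000; (r_i+r_j)·cross = 13·341.5000 = 4439.5000
Σcross = 830.0000 → A = |Σcross|/2 = 415.0000 mm²
Σ(r_i+r_j)·cross = 20202.0000 → first moment M = |Σ|/6 = 3367.0000
R_c = M/A = 3367.0000/415.0000 = 8.1133 mm
θ = 48° = 0.837758 rad
V = θ·R_c·A = 0.837758·8.1133·415.0000 = 2820.731 mm³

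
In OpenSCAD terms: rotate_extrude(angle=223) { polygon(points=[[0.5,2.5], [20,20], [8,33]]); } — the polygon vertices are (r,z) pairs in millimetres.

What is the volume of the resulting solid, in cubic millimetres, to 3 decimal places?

Volume = 8568.910 mm³

Profile (r,z), 3 vertices: (0.5,2.5) (20,20) (8,33)
edge 0: (0.5,2.5)→(20,20)  cross = 0.5·20 − 20·2.5 = -40.0000; (r_i+r_j)·cross = 20.5·-40.0000 = -820.0000
edge 1: (20,20)→(8,33)  cross = 20·33 − 8·20 = 500.0000; (r_i+r_j)·cross = 28·500.0000 = 14000.0000
edge 2: (8,33)→(0.5,2.5)  cross = 8·2.5 − 0.5·33 = 3.5000; (r_i+r_j)·cross = 8.5·3.5000 = 29.7500
Σcross = 463.5000 → A = |Σcross|/2 = 231.7500 mm²
Σ(r_i+r_j)·cross = 13209.7500 → first moment M = |Σ|/6 = 2201.6250
R_c = M/A = 2201.6250/231.7500 = 9.5000 mm
θ = 223° = 3.892084 rad
V = θ·R_c·A = 3.892084·9.5000·231.7500 = 8568.910 mm³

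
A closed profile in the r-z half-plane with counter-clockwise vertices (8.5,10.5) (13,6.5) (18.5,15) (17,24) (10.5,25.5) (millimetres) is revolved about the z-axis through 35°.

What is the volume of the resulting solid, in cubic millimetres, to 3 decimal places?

Volume = 1047.125 mm³

Profile (r,z), 5 vertices: (8.5,10.5) (13,6.5) (18.5,15) (17,24) (10.5,25.5)
edge 0: (8.5,10.5)→(13,6.5)  cross = 8.5·6.5 − 13·10.5 = -81.2500; (r_i+r_j)·cross = 21.5·-81.2500 = -1746.8750
edge 1: (13,6.5)→(18.5,15)  cross = 13·15 − 18.5·6.5 = 74.7500; (r_i+r_j)·cross = 31.5·74.7500 = 2354.6250
edge 2: (18.5,15)→(17,24)  cross = 18.5·24 − 17·15 = 189.0000; (r_i+r_j)·cross = 35.5·189.0000 = 6709.5000
edge 3: (17,24)→(10.5,25.5)  cross = 17·25.5 − 10.5·24 = 181.5000; (r_i+r_j)·cross = 27.5·181.5000 = 4991.2500
edge 4: (10.5,25.5)→(8.5,10.5)  cross = 10.5·10.5 − 8.5·25.5 = -106.5000; (r_i+r_j)·cross = 19·-106.5000 = -2023.5000
Σcross = 257.5000 → A = |Σcross|/2 = 128.7500 mm²
Σ(r_i+r_j)·cross = 10285.0000 → first moment M = |Σ|/6 = 1714.1667
R_c = M/A = 1714.1667/128.7500 = 13.3139 mm
θ = 35° = 0.610865 rad
V = θ·R_c·A = 0.610865·13.3139·128.7500 = 1047.125 mm³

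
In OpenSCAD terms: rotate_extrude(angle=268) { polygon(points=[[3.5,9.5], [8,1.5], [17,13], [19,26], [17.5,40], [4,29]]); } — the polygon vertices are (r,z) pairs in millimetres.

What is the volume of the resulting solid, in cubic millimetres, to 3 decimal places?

Volume = 20500.139 mm³

Profile (r,z), 6 vertices: (3.5,9.5) (8,1.5) (17,13) (19,26) (17.5,40) (4,29)
edge 0: (3.5,9.5)→(8,1.5)  cross = 3.5·1.5 − 8·9.5 = -70.7500; (r_i+r_j)·cross = 11.5·-70.7500 = -813.6250
edge 1: (8,1.5)→(17,13)  cross = 8·13 − 17·1.5 = 78.5000; (r_i+r_j)·cross = 25·78.5000 = 1962.5000
edge 2: (17,13)→(19,26)  cross = 17·26 − 19·13 = 195.0000; (r_i+r_j)·cross = 36·195.0000 = 7020.0000
edge 3: (19,26)→(17.5,40)  cross = 19·40 − 17.5·26 = 305.0000; (r_i+r_j)·cross = 36.5·305.0000 = 11132.5000
edge 4: (17.5,40)→(4,29)  cross = 17.5·29 − 4·40 = 347.5000; (r_i+r_j)·cross = 21.5·347.5000 = 7471.2500
edge 5: (4,29)→(3.5,9.5)  cross = 4·9.5 − 3.5·29 = -63.5000; (r_i+r_j)·cross = 7.5·-63.5000 = -476.2500
Σcross = 791.7500 → A = |Σcross|/2 = 395.8750 mm²
Σ(r_i+r_j)·cross = 26296.3750 → first moment M = |Σ|/6 = 4382.7292
R_c = M/A = 4382.7292/395.8750 = 11.0710 mm
θ = 268° = 4.677482 rad
V = θ·R_c·A = 4.677482·11.0710·395.8750 = 20500.139 mm³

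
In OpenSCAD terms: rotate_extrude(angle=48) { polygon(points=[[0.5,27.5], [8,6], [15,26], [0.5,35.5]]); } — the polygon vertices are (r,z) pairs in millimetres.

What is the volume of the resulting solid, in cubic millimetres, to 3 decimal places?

Volume = 1245.153 mm³

Profile (r,z), 4 vertices: (0.5,27.5) (8,6) (15,26) (0.5,35.5)
edge 0: (0.5,27.5)→(8,6)  cross = 0.5·6 − 8·27.5 = -217.0000; (r_i+r_j)·cross = 8.5·-217.0000 = -1844.5000
edge 1: (8,6)→(15,26)  cross = 8·26 − 15·6 = 118.0000; (r_i+r_j)·cross = 23·118.0000 = 2714.0000
edge 2: (15,26)→(0.5,35.5)  cross = 15·35.5 − 0.5·26 = 519.5000; (r_i+r_j)·cross = 15.5·519.5000 = 8052.2500
edge 3: (0.5,35.5)→(0.5,27.5)  cross = 0.5·27.5 − 0.5·35.5 = -4.0000; (r_i+r_j)·cross = 1·-4.0000 = -4.0000
Σcross = 416.5000 → A = |Σcross|/2 = 208.2500 mm²
Σ(r_i+r_j)·cross = 8917.7500 → first moment M = |Σ|/6 = 1486.2917
R_c = M/A = 1486.2917/208.2500 = 7.1371 mm
θ = 48° = 0.837758 rad
V = θ·R_c·A = 0.837758·7.1371·208.2500 = 1245.153 mm³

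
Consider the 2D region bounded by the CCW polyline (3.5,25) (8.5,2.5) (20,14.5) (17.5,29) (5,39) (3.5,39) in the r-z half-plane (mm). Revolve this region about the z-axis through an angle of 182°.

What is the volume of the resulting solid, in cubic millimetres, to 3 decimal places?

Volume = 12772.174 mm³

Profile (r,z), 6 vertices: (3.5,25) (8.5,2.5) (20,14.5) (17.5,29) (5,39) (3.5,39)
edge 0: (3.5,25)→(8.5,2.5)  cross = 3.5·2.5 − 8.5·25 = -203.7500; (r_i+r_j)·cross = 12·-203.7500 = -2445.0000
edge 1: (8.5,2.5)→(20,14.5)  cross = 8.5·14.5 − 20·2.5 = 73.2500; (r_i+r_j)·cross = 28.5·73.2500 = 2087.6250
edge 2: (20,14.5)→(17.5,29)  cross = 20·29 − 17.5·14.5 = 326.2500; (r_i+r_j)·cross = 37.5·326.2500 = 12234.3750
edge 3: (17.5,29)→(5,39)  cross = 17.5·39 − 5·29 = 537.5000; (r_i+r_j)·cross = 22.5·537.5000 = 12093.7500
edge 4: (5,39)→(3.5,39)  cross = 5·39 − 3.5·39 = 58.5000; (r_i+r_j)·cross = 8.5·58.5000 = 497.2500
edge 5: (3.5,39)→(3.5,25)  cross = 3.5·25 − 3.5·39 = -49.0000; (r_i+r_j)·cross = 7·-49.0000 = -343.0000
Σcross = 742.7500 → A = |Σcross|/2 = 371.3750 mm²
Σ(r_i+r_j)·cross = 24125.0000 → first moment M = |Σ|/6 = 4020.8333
R_c = M/A = 4020.8333/371.3750 = 10.8269 mm
θ = 182° = 3.176499 rad
V = θ·R_c·A = 3.176499·10.8269·371.3750 = 12772.174 mm³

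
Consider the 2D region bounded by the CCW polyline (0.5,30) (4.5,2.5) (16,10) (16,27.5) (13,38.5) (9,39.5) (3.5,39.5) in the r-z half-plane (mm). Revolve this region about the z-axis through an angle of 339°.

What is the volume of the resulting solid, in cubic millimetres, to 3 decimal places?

Profile (r,z), 7 vertices: (0.5,30) (4.5,2.5) (16,10) (16,27.5) (13,38.5) (9,39.5) (3.5,39.5)
edge 0: (0.5,30)→(4.5,2.5)  cross = 0.5·2.5 − 4.5·30 = -133.7500; (r_i+r_j)·cross = 5·-133.7500 = -668.7500
edge 1: (4.5,2.5)→(16,10)  cross = 4.5·10 − 16·2.5 = 5.0000; (r_i+r_j)·cross = 20.5·5.0000 = 102.5000
edge 2: (16,10)→(16,27.5)  cross = 16·27.5 − 16·10 = 280.0000; (r_i+r_j)·cross = 32·280.0000 = 8960.0000
edge 3: (16,27.5)→(13,38.5)  cross = 16·38.5 − 13·27.5 = 258.5000; (r_i+r_j)·cross = 29·258.5000 = 7496.5000
edge 4: (13,38.5)→(9,39.5)  cross = 13·39.5 − 9·38.5 = 167.0000; (r_i+r_j)·cross = 22·167.0000 = 3674.0000
edge 5: (9,39.5)→(3.5,39.5)  cross = 9·39.5 − 3.5·39.5 = 217.2500; (r_i+r_j)·cross = 12.5·217.2500 = 2715.6250
edge 6: (3.5,39.5)→(0.5,30)  cross = 3.5·30 − 0.5·39.5 = 85.2500; (r_i+r_j)·cross = 4·85.2500 = 341.0000
Σcross = 879.2500 → A = |Σcross|/2 = 439.6250 mm²
Σ(r_i+r_j)·cross = 22620.8750 → first moment M = |Σ|/6 = 3770.1458
R_c = M/A = 3770.1458/439.6250 = 8.5758 mm
θ = 339° = 5.916666 rad
V = θ·R_c·A = 5.916666·8.5758·439.6250 = 22306.694 mm³

Volume = 22306.694 mm³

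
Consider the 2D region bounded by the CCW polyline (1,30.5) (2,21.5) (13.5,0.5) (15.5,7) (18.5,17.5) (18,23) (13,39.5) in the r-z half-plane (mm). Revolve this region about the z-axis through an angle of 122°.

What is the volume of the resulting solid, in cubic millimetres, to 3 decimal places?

Volume = 8707.646 mm³

Profile (r,z), 7 vertices: (1,30.5) (2,21.5) (13.5,0.5) (15.5,7) (18.5,17.5) (18,23) (13,39.5)
edge 0: (1,30.5)→(2,21.5)  cross = 1·21.5 − 2·30.5 = -39.5000; (r_i+r_j)·cross = 3·-39.5000 = -118.5000
edge 1: (2,21.5)→(13.5,0.5)  cross = 2·0.5 − 13.5·21.5 = -289.2500; (r_i+r_j)·cross = 15.5·-289.2500 = -4483.3750
edge 2: (13.5,0.5)→(15.5,7)  cross = 13.5·7 − 15.5·0.5 = 86.7500; (r_i+r_j)·cross = 29·86.7500 = 2515.7500
edge 3: (15.5,7)→(18.5,17.5)  cross = 15.5·17.5 − 18.5·7 = 141.7500; (r_i+r_j)·cross = 34·141.7500 = 4819.5000
edge 4: (18.5,17.5)→(18,23)  cross = 18.5·23 − 18·17.5 = 110.5000; (r_i+r_j)·cross = 36.5·110.5000 = 4033.2500
edge 5: (18,23)→(13,39.5)  cross = 18·39.5 − 13·23 = 412.0000; (r_i+r_j)·cross = 31·412.0000 = 12772.0000
edge 6: (13,39.5)→(1,30.5)  cross = 13·30.5 − 1·39.5 = 357.0000; (r_i+r_j)·cross = 14·357.0000 = 4998.0000
Σcross = 779.2500 → A = |Σcross|/2 = 389.6250 mm²
Σ(r_i+r_j)·cross = 24536.6250 → first moment M = |Σ|/6 = 4089.4375
R_c = M/A = 4089.4375/389.6250 = 10.4958 mm
θ = 122° = 2.129302 rad
V = θ·R_c·A = 2.129302·10.4958·389.6250 = 8707.646 mm³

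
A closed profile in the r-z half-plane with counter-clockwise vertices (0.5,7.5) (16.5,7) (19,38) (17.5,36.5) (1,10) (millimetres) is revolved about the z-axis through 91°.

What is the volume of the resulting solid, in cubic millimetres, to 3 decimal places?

Profile (r,z), 5 vertices: (0.5,7.5) (16.5,7) (19,38) (17.5,36.5) (1,10)
edge 0: (0.5,7.5)→(16.5,7)  cross = 0.5·7 − 16.5·7.5 = -120.2500; (r_i+r_j)·cross = 17·-120.2500 = -2044.2500
edge 1: (16.5,7)→(19,38)  cross = 16.5·38 − 19·7 = 494.0000; (r_i+r_j)·cross = 35.5·494.0000 = 17537.0000
edge 2: (19,38)→(17.5,36.5)  cross = 19·36.5 − 17.5·38 = 28.5000; (r_i+r_j)·cross = 36.5·28.5000 = 1040.2500
edge 3: (17.5,36.5)→(1,10)  cross = 17.5·10 − 1·36.5 = 138.5000; (r_i+r_j)·cross = 18.5·138.5000 = 2562.2500
edge 4: (1,10)→(0.5,7.5)  cross = 1·7.5 − 0.5·10 = 2.5000; (r_i+r_j)·cross = 1.5·2.5000 = 3.7500
Σcross = 543.2500 → A = |Σcross|/2 = 271.6250 mm²
Σ(r_i+r_j)·cross = 19099.0000 → first moment M = |Σ|/6 = 3183.1667
R_c = M/A = 3183.1667/271.6250 = 11.7190 mm
θ = 91° = 1.588250 rad
V = θ·R_c·A = 1.588250·11.7190·271.6250 = 5055.663 mm³

Volume = 5055.663 mm³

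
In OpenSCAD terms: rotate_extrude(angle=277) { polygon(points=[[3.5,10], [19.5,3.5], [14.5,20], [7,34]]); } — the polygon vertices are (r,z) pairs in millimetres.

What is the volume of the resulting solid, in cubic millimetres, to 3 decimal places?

Profile (r,z), 4 vertices: (3.5,10) (19.5,3.5) (14.5,20) (7,34)
edge 0: (3.5,10)→(19.5,3.5)  cross = 3.5·3.5 − 19.5·10 = -182.7500; (r_i+r_j)·cross = 23·-182.7500 = -4203.2500
edge 1: (19.5,3.5)→(14.5,20)  cross = 19.5·20 − 14.5·3.5 = 339.2500; (r_i+r_j)·cross = 34·339.2500 = 11534.5000
edge 2: (14.5,20)→(7,34)  cross = 14.5·34 − 7·20 = 353.0000; (r_i+r_j)·cross = 21.5·353.0000 = 7589.5000
edge 3: (7,34)→(3.5,10)  cross = 7·10 − 3.5·34 = -49.0000; (r_i+r_j)·cross = 10.5·-49.0000 = -514.5000
Σcross = 460.5000 → A = |Σcross|/2 = 230.2500 mm²
Σ(r_i+r_j)·cross = 14406.2500 → first moment M = |Σ|/6 = 2401.0417
R_c = M/A = 2401.0417/230.2500 = 10.4280 mm
θ = 277° = 4.834562 rad
V = θ·R_c·A = 4.834562·10.4280·230.2500 = 11607.985 mm³

Volume = 11607.985 mm³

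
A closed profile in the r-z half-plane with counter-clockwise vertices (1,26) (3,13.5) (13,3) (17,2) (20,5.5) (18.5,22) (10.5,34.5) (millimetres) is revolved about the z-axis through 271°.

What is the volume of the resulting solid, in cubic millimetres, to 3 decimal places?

Profile (r,z), 7 vertices: (1,26) (3,13.5) (13,3) (17,2) (20,5.5) (18.5,22) (10.5,34.5)
edge 0: (1,26)→(3,13.5)  cross = 1·13.5 − 3·26 = -64.5000; (r_i+r_j)·cross = 4·-64.5000 = -258.0000
edge 1: (3,13.5)→(13,3)  cross = 3·3 − 13·13.5 = -166.5000; (r_i+r_j)·cross = 16·-166.5000 = -2664.0000
edge 2: (13,3)→(17,2)  cross = 13·2 − 17·3 = -25.0000; (r_i+r_j)·cross = 30·-25.0000 = -750.0000
edge 3: (17,2)→(20,5.5)  cross = 17·5.5 − 20·2 = 53.5000; (r_i+r_j)·cross = 37·53.5000 = 1979.5000
edge 4: (20,5.5)→(18.5,22)  cross = 20·22 − 18.5·5.5 = 338.2500; (r_i+r_j)·cross = 38.5·338.2500 = 13022.6250
edge 5: (18.5,22)→(10.5,34.5)  cross = 18.5·34.5 − 10.5·22 = 407.2500; (r_i+r_j)·cross = 29·407.2500 = 11810.2500
edge 6: (10.5,34.5)→(1,26)  cross = 10.5·26 − 1·34.5 = 238.5000; (r_i+r_j)·cross = 11.5·238.5000 = 2742.7500
Σcross = 781.5000 → A = |Σcross|/2 = 390.7500 mm²
Σ(r_i+r_j)·cross = 25883.1250 → first moment M = |Σ|/6 = 4313.8542
R_c = M/A = 4313.8542/390.7500 = 11.0399 mm
θ = 271° = 4.729842 rad
V = θ·R_c·A = 4.729842·11.0399·390.7500 = 20403.850 mm³

Volume = 20403.850 mm³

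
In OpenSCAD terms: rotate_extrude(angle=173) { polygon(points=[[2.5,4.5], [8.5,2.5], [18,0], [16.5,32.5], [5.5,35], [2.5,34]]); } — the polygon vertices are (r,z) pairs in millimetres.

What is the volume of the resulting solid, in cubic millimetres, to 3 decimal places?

Volume = 14008.975 mm³

Profile (r,z), 6 vertices: (2.5,4.5) (8.5,2.5) (18,0) (16.5,32.5) (5.5,35) (2.5,34)
edge 0: (2.5,4.5)→(8.5,2.5)  cross = 2.5·2.5 − 8.5·4.5 = -32.0000; (r_i+r_j)·cross = 11·-32.0000 = -352.0000
edge 1: (8.5,2.5)→(18,0)  cross = 8.5·0 − 18·2.5 = -45.0000; (r_i+r_j)·cross = 26.5·-45.0000 = -1192.5000
edge 2: (18,0)→(16.5,32.5)  cross = 18·32.5 − 16.5·0 = 585.0000; (r_i+r_j)·cross = 34.5·585.0000 = 20182.5000
edge 3: (16.5,32.5)→(5.5,35)  cross = 16.5·35 − 5.5·32.5 = 398.7500; (r_i+r_j)·cross = 22·398.7500 = 8772.5000
edge 4: (5.5,35)→(2.5,34)  cross = 5.5·34 − 2.5·35 = 99.5000; (r_i+r_j)·cross = 8·99.5000 = 796.0000
edge 5: (2.5,34)→(2.5,4.5)  cross = 2.5·4.5 − 2.5·34 = -73.7500; (r_i+r_j)·cross = 5·-73.7500 = -368.7500
Σcross = 932.5000 → A = |Σcross|/2 = 466.2500 mm²
Σ(r_i+r_j)·cross = 27837.7500 → first moment M = |Σ|/6 = 4639.6250
R_c = M/A = 4639.6250/466.2500 = 9.9509 mm
θ = 173° = 3.019420 rad
V = θ·R_c·A = 3.019420·9.9509·466.2500 = 14008.975 mm³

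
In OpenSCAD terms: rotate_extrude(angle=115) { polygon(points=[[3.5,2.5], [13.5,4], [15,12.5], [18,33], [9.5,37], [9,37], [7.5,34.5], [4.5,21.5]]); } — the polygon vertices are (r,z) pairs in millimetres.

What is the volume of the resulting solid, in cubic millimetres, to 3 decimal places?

Volume = 7297.293 mm³

Profile (r,z), 8 vertices: (3.5,2.5) (13.5,4) (15,12.5) (18,33) (9.5,37) (9,37) (7.5,34.5) (4.5,21.5)
edge 0: (3.5,2.5)→(13.5,4)  cross = 3.5·4 − 13.5·2.5 = -19.7500; (r_i+r_j)·cross = 17·-19.7500 = -335.7500
edge 1: (13.5,4)→(15,12.5)  cross = 13.5·12.5 − 15·4 = 108.7500; (r_i+r_j)·cross = 28.5·108.7500 = 3099.3750
edge 2: (15,12.5)→(18,33)  cross = 15·33 − 18·12.5 = 270.0000; (r_i+r_j)·cross = 33·270.0000 = 8910.0000
edge 3: (18,33)→(9.5,37)  cross = 18·37 − 9.5·33 = 352.5000; (r_i+r_j)·cross = 27.5·352.5000 = 9693.7500
edge 4: (9.5,37)→(9,37)  cross = 9.5·37 − 9·37 = 18.5000; (r_i+r_j)·cross = 18.5·18.5000 = 342.2500
edge 5: (9,37)→(7.5,34.5)  cross = 9·34.5 − 7.5·37 = 33.0000; (r_i+r_j)·cross = 16.5·33.0000 = 544.5000
edge 6: (7.5,34.5)→(4.5,21.5)  cross = 7.5·21.5 − 4.5·34.5 = 6.0000; (r_i+r_j)·cross = 12·6.0000 = 72.0000
edge 7: (4.5,21.5)→(3.5,2.5)  cross = 4.5·2.5 − 3.5·21.5 = -64.0000; (r_i+r_j)·cross = 8·-64.0000 = -512.0000
Σcross = 705.0000 → A = |Σcross|/2 = 352.5000 mm²
Σ(r_i+r_j)·cross = 21814.1250 → first moment M = |Σ|/6 = 3635.6875
R_c = M/A = 3635.6875/352.5000 = 10.3140 mm
θ = 115° = 2.007129 rad
V = θ·R_c·A = 2.007129·10.3140·352.5000 = 7297.293 mm³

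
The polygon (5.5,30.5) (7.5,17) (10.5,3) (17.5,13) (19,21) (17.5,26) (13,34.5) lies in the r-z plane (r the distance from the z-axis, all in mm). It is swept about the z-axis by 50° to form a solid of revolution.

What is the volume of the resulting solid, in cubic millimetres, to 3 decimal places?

Profile (r,z), 7 vertices: (5.5,30.5) (7.5,17) (10.5,3) (17.5,13) (19,21) (17.5,26) (13,34.5)
edge 0: (5.5,30.5)→(7.5,17)  cross = 5.5·17 − 7.5·30.5 = -135.2500; (r_i+r_j)·cross = 13·-135.2500 = -1758.2500
edge 1: (7.5,17)→(10.5,3)  cross = 7.5·3 − 10.5·17 = -156.0000; (r_i+r_j)·cross = 18·-156.0000 = -2808.0000
edge 2: (10.5,3)→(17.5,13)  cross = 10.5·13 − 17.5·3 = 84.0000; (r_i+r_j)·cross = 28·84.0000 = 2352.0000
edge 3: (17.5,13)→(19,21)  cross = 17.5·21 − 19·13 = 120.5000; (r_i+r_j)·cross = 36.5·120.5000 = 4398.2500
edge 4: (19,21)→(17.5,26)  cross = 19·26 − 17.5·21 = 126.5000; (r_i+r_j)·cross = 36.5·126.5000 = 4617.2500
edge 5: (17.5,26)→(13,34.5)  cross = 17.5·34.5 − 13·26 = 265.7500; (r_i+r_j)·cross = 30.5·265.7500 = 8105.3750
edge 6: (13,34.5)→(5.5,30.5)  cross = 13·30.5 − 5.5·34.5 = 206.7500; (r_i+r_j)·cross = 18.5·206.7500 = 3824.8750
Σcross = 512.2500 → A = |Σcross|/2 = 256.1250 mm²
Σ(r_i+r_j)·cross = 18731.5000 → first moment M = |Σ|/6 = 3121.9167
R_c = M/A = 3121.9167/256.1250 = 12.1890 mm
θ = 50° = 0.872665 rad
V = θ·R_c·A = 0.872665·12.1890·256.1250 = 2724.386 mm³

Volume = 2724.386 mm³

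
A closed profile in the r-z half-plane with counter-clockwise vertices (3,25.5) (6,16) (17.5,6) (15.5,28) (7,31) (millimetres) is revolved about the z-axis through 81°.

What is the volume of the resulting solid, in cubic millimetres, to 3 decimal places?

Volume = 3222.862 mm³

Profile (r,z), 5 vertices: (3,25.5) (6,16) (17.5,6) (15.5,28) (7,31)
edge 0: (3,25.5)→(6,16)  cross = 3·16 − 6·25.5 = -105.0000; (r_i+r_j)·cross = 9·-105.0000 = -945.0000
edge 1: (6,16)→(17.5,6)  cross = 6·6 − 17.5·16 = -244.0000; (r_i+r_j)·cross = 23.5·-244.0000 = -5734.0000
edge 2: (17.5,6)→(15.5,28)  cross = 17.5·28 − 15.5·6 = 397.0000; (r_i+r_j)·cross = 33·397.0000 = 13101.0000
edge 3: (15.5,28)→(7,31)  cross = 15.5·31 − 7·28 = 284.5000; (r_i+r_j)·cross = 22.5·284.5000 = 6401.2500
edge 4: (7,31)→(3,25.5)  cross = 7·25.5 − 3·31 = 85.5000; (r_i+r_j)·cross = 10·85.5000 = 855.0000
Σcross = 418.0000 → A = |Σcross|/2 = 209.0000 mm²
Σ(r_i+r_j)·cross = 13678.2500 → first moment M = |Σ|/6 = 2279.7083
R_c = M/A = 2279.7083/209.0000 = 10.9077 mm
θ = 81° = 1.413717 rad
V = θ·R_c·A = 1.413717·10.9077·209.0000 = 3222.862 mm³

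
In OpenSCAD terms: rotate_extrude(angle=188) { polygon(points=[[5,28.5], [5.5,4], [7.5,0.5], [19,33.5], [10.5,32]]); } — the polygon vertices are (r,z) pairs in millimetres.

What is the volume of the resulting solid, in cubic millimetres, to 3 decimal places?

Volume = 7838.832 mm³

Profile (r,z), 5 vertices: (5,28.5) (5.5,4) (7.5,0.5) (19,33.5) (10.5,32)
edge 0: (5,28.5)→(5.5,4)  cross = 5·4 − 5.5·28.5 = -136.7500; (r_i+r_j)·cross = 10.5·-136.7500 = -1435.8750
edge 1: (5.5,4)→(7.5,0.5)  cross = 5.5·0.5 − 7.5·4 = -27.2500; (r_i+r_j)·cross = 13·-27.2500 = -354.2500
edge 2: (7.5,0.5)→(19,33.5)  cross = 7.5·33.5 − 19·0.5 = 241.7500; (r_i+r_j)·cross = 26.5·241.7500 = 6406.3750
edge 3: (19,33.5)→(10.5,32)  cross = 19·32 − 10.5·33.5 = 256.2500; (r_i+r_j)·cross = 29.5·256.2500 = 7559.3750
edge 4: (10.5,32)→(5,28.5)  cross = 10.5·28.5 − 5·32 = 139.2500; (r_i+r_j)·cross = 15.5·139.2500 = 2158.3750
Σcross = 473.2500 → A = |Σcross|/2 = 236.6250 mm²
Σ(r_i+r_j)·cross = 14334.0000 → first moment M = |Σ|/6 = 2389.0000
R_c = M/A = 2389.0000/236.6250 = 10.0961 mm
θ = 188° = 3.281219 rad
V = θ·R_c·A = 3.281219·10.0961·236.6250 = 7838.832 mm³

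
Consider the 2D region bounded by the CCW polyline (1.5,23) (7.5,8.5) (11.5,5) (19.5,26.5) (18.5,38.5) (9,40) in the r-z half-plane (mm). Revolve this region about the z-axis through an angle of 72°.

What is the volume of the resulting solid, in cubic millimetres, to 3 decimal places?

Volume = 5467.628 mm³

Profile (r,z), 6 vertices: (1.5,23) (7.5,8.5) (11.5,5) (19.5,26.5) (18.5,38.5) (9,40)
edge 0: (1.5,23)→(7.5,8.5)  cross = 1.5·8.5 − 7.5·23 = -159.7500; (r_i+r_j)·cross = 9·-159.7500 = -1437.7500
edge 1: (7.5,8.5)→(11.5,5)  cross = 7.5·5 − 11.5·8.5 = -60.2500; (r_i+r_j)·cross = 19·-60.2500 = -1144.7500
edge 2: (11.5,5)→(19.5,26.5)  cross = 11.5·26.5 − 19.5·5 = 207.2500; (r_i+r_j)·cross = 31·207.2500 = 6424.7500
edge 3: (19.5,26.5)→(18.5,38.5)  cross = 19.5·38.5 − 18.5·26.5 = 260.5000; (r_i+r_j)·cross = 38·260.5000 = 9899.0000
edge 4: (18.5,38.5)→(9,40)  cross = 18.5·40 − 9·38.5 = 393.5000; (r_i+r_j)·cross = 27.5·393.5000 = 10821.2500
edge 5: (9,40)→(1.5,23)  cross = 9·23 − 1.5·40 = 147.0000; (r_i+r_j)·cross = 10.5·147.0000 = 1543.5000
Σcross = 788.2500 → A = |Σcross|/2 = 394.1250 mm²
Σ(r_i+r_j)·cross = 26106.0000 → first moment M = |Σ|/6 = 4351.0000
R_c = M/A = 4351.0000/394.1250 = 11.0396 mm
θ = 72° = 1.256637 rad
V = θ·R_c·A = 1.256637·11.0396·394.1250 = 5467.628 mm³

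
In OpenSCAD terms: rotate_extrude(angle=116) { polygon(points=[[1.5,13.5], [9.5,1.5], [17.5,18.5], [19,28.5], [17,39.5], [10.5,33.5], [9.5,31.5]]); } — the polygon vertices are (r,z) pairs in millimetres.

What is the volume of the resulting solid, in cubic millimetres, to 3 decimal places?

Profile (r,z), 7 vertices: (1.5,13.5) (9.5,1.5) (17.5,18.5) (19,28.5) (17,39.5) (10.5,33.5) (9.5,31.5)
edge 0: (1.5,13.5)→(9.5,1.5)  cross = 1.5·1.5 − 9.5·13.5 = -126.0000; (r_i+r_j)·cross = 11·-126.0000 = -1386.0000
edge 1: (9.5,1.5)→(17.5,18.5)  cross = 9.5·18.5 − 17.5·1.5 = 149.5000; (r_i+r_j)·cross = 27·149.5000 = 4036.5000
edge 2: (17.5,18.5)→(19,28.5)  cross = 17.5·28.5 − 19·18.5 = 147.2500; (r_i+r_j)·cross = 36.5·147.2500 = 5374.6250
edge 3: (19,28.5)→(17,39.5)  cross = 19·39.5 − 17·28.5 = 266.0000; (r_i+r_j)·cross = 36·266.0000 = 9576.0000
edge 4: (17,39.5)→(10.5,33.5)  cross = 17·33.5 − 10.5·39.5 = 154.7500; (r_i+r_j)·cross = 27.5·154.7500 = 4255.6250
edge 5: (10.5,33.5)→(9.5,31.5)  cross = 10.5·31.5 − 9.5·33.5 = 12.5000; (r_i+r_j)·cross = 20·12.5000 = 250.0000
edge 6: (9.5,31.5)→(1.5,13.5)  cross = 9.5·13.5 − 1.5·31.5 = 81.0000; (r_i+r_j)·cross = 11·81.0000 = 891.0000
Σcross = 685.0000 → A = |Σcross|/2 = 342.5000 mm²
Σ(r_i+r_j)·cross = 22997.7500 → first moment M = |Σ|/6 = 3832.9583
R_c = M/A = 3832.9583/342.5000 = 11.1911 mm
θ = 116° = 2.024582 rad
V = θ·R_c·A = 2.024582·11.1911·342.5000 = 7760.138 mm³

Volume = 7760.138 mm³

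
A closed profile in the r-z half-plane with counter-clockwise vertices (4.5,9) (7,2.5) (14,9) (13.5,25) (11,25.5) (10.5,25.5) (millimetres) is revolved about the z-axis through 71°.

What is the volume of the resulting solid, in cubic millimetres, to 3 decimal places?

Volume = 1640.602 mm³

Profile (r,z), 6 vertices: (4.5,9) (7,2.5) (14,9) (13.5,25) (11,25.5) (10.5,25.5)
edge 0: (4.5,9)→(7,2.5)  cross = 4.5·2.5 − 7·9 = -51.7500; (r_i+r_j)·cross = 11.5·-51.7500 = -595.1250
edge 1: (7,2.5)→(14,9)  cross = 7·9 − 14·2.5 = 28.0000; (r_i+r_j)·cross = 21·28.0000 = 588.0000
edge 2: (14,9)→(13.5,25)  cross = 14·25 − 13.5·9 = 228.5000; (r_i+r_j)·cross = 27.5·228.5000 = 6283.7500
edge 3: (13.5,25)→(11,25.5)  cross = 13.5·25.5 − 11·25 = 69.2500; (r_i+r_j)·cross = 24.5·69.2500 = 1696.6250
edge 4: (11,25.5)→(10.5,25.5)  cross = 11·25.5 − 10.5·25.5 = 12.7500; (r_i+r_j)·cross = 21.5·12.7500 = 274.1250
edge 5: (10.5,25.5)→(4.5,9)  cross = 10.5·9 − 4.5·25.5 = -20.2500; (r_i+r_j)·cross = 15·-20.2500 = -303.7500
Σcross = 266.5000 → A = |Σcross|/2 = 133.2500 mm²
Σ(r_i+r_j)·cross = 7943.6250 → first moment M = |Σ|/6 = 1323.9375
R_c = M/A = 1323.9375/133.2500 = 9.9357 mm
θ = 71° = 1.239184 rad
V = θ·R_c·A = 1.239184·9.9357·133.2500 = 1640.602 mm³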